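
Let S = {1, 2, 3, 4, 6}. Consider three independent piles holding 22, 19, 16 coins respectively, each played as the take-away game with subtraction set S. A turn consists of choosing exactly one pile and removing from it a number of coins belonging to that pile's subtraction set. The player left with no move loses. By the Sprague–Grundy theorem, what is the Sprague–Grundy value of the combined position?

7

All piles use S = {1, 2, 3, 4, 6}:
G(0) = 0
G(1) = mex{0} = 1
G(2) = mex{1,0} = 2
G(3) = mex{2,1,0} = 3
G(4) = mex{3,2,1,0} = 4
G(5) = mex{4,3,2,1} = 0
G(6) = mex{0,4,3,2,0} = 1
G(7) = mex{1,0,4,3,1} = 2
G(8) = mex{2,1,0,4,2} = 3
G(9) = mex{3,2,1,0,3} = 4
G(10) = mex{4,3,2,1,4} = 0
G(11) = mex{0,4,3,2,0} = 1
G(12) = mex{1,0,4,3,1} = 2
G(13) = mex{2,1,0,4,2} = 3
G(14) = mex{3,2,1,0,3} = 4
G(15) = mex{4,3,2,1,4} = 0
G(16) = mex{0,4,3,2,0} = 1
G(17) = mex{1,0,4,3,1} = 2
G(18) = mex{2,1,0,4,2} = 3
G(19) = mex{3,2,1,0,3} = 4
G(20) = mex{4,3,2,1,4} = 0
G(21) = mex{0,4,3,2,0} = 1
G(22) = mex{1,0,4,3,1} = 2
Pile A: G(22) = 2.
Pile B: G(19) = 4.
Pile C: G(16) = 1.
Combined Grundy value = 2 ⊕ 4 ⊕ 1 = 7.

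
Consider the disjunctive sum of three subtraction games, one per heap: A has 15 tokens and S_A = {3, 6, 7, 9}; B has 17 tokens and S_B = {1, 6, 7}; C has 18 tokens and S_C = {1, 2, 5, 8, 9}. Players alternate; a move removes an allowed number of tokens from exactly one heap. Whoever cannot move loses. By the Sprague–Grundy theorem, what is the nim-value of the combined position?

2

Heap A, S = {3, 6, 7, 9}:
G(0) = 0
G(1) = mex{} = 0
G(2) = mex{} = 0
G(3) = mex{0} = 1
G(4) = mex{0} = 1
G(5) = mex{0} = 1
G(6) = mex{1,0} = 2
G(7) = mex{1,0,0} = 2
G(8) = mex{1,0,0} = 2
G(9) = mex{2,1,0,0} = 3
G(10) = mex{2,1,1,0} = 3
G(11) = mex{2,1,1,0} = 3
G(12) = mex{3,2,1,1} = 0
G(13) = mex{3,2,2,1} = 0
G(14) = mex{3,2,2,1} = 0
G(15) = mex{0,3,2,2} = 1
G_A(15) = 1.
Heap B, S = {1, 6, 7}:
n :  0  1  2  3  4  5  6  7  8  9 10 11 12 13 14 15 16 17
G :  0  1  0  1  0  1  2  3  2  3  2  3  0  1  0  1  0  1
G_B(17) = 1.
Heap C, S = {1, 2, 5, 8, 9}:
n :  0  1  2  3  4  5  6  7  8  9 10 11 12 13 14 15 16 17 18
G :  0  1  2  0  1  2  0  1  2  3  0  1  2  0  1  2  0  1  2
G_C(18) = 2.
Combined Grundy value = 1 ⊕ 1 ⊕ 2 = 2.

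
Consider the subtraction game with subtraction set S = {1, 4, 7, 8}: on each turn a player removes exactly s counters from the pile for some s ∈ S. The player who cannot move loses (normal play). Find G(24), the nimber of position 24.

G(0) = 0
G(1) = mex{0} = 1
G(2) = mex{1} = 0
G(3) = mex{0} = 1
G(4) = mex{1,0} = 2
G(5) = mex{2,1} = 0
G(6) = mex{0,0} = 1
G(7) = mex{1,1,0} = 2
G(8) = mex{2,2,1,0} = 3
G(9) = mex{3,0,0,1} = 2
G(10) = mex{2,1,1,0} = 3
G(11) = mex{3,2,2,1} = 0
G(12) = mex{0,3,0,2} = 1
G(13) = mex{1,2,1,0} = 3
G(14) = mex{3,3,2,1} = 0
G(15) = mex{0,0,3,2} = 1
G(16) = mex{1,1,2,3} = 0
G(17) = mex{0,3,3,2} = 1
G(18) = mex{1,0,0,3} = 2
G(19) = mex{2,1,1,0} = 3
G(20) = mex{3,0,3,1} = 2
G(21) = mex{2,1,0,3} = 4
G(22) = mex{4,2,1,0} = 3
G(23) = mex{3,3,0,1} = 2
G(24) = mex{2,2,1,0} = 3

3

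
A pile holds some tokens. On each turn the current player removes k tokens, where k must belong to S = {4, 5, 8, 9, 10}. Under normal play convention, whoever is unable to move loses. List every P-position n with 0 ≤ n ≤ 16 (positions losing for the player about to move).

G(0) = 0
G(1) = mex{} = 0
G(2) = mex{} = 0
G(3) = mex{} = 0
G(4) = mex{0} = 1
G(5) = mex{0,0} = 1
G(6) = mex{0,0} = 1
G(7) = mex{0,0} = 1
G(8) = mex{1,0,0} = 2
G(9) = mex{1,1,0,0} = 2
G(10) = mex{1,1,0,0,0} = 2
G(11) = mex{1,1,0,0,0} = 2
G(12) = mex{2,1,1,0,0} = 3
G(13) = mex{2,2,1,1,0} = 3
G(14) = mex{2,2,1,1,1} = 0
G(15) = mex{2,2,1,1,1} = 0
G(16) = mex{3,2,2,1,1} = 0
P-positions are exactly the n with G(n) = 0.

0, 1, 2, 3, 14, 15, 16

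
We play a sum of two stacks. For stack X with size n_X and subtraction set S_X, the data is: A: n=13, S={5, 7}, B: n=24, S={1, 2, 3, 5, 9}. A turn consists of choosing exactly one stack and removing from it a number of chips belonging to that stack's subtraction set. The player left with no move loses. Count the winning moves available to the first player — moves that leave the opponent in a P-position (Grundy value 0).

Stack A, S = {5, 7}:
G(0) = 0
G(1) = mex{} = 0
G(2) = mex{} = 0
G(3) = mex{} = 0
G(4) = mex{} = 0
G(5) = mex{0} = 1
G(6) = mex{0} = 1
G(7) = mex{0,0} = 1
G(8) = mex{0,0} = 1
G(9) = mex{0,0} = 1
G(10) = mex{1,0} = 2
G(11) = mex{1,0} = 2
G(12) = mex{1,1} = 0
G(13) = mex{1,1} = 0
G_A(13) = 0.
Stack B, S = {1, 2, 3, 5, 9}:
G(0) = 0
G(1) = mex{0} = 1
G(2) = mex{1,0} = 2
G(3) = mex{2,1,0} = 3
G(4) = mex{3,2,1} = 0
G(5) = mex{0,3,2,0} = 1
G(6) = mex{1,0,3,1} = 2
G(7) = mex{2,1,0,2} = 3
G(8) = mex{3,2,1,3} = 0
G(9) = mex{0,3,2,0,0} = 1
G(10) = mex{1,0,3,1,1} = 2
G(11) = mex{2,1,0,2,2} = 3
G(12) = mex{3,2,1,3,3} = 0
G(13) = mex{0,3,2,0,0} = 1
G(14) = mex{1,0,3,1,1} = 2
G(15) = mex{2,1,0,2,2} = 3
G(16) = mex{3,2,1,3,3} = 0
G(17) = mex{0,3,2,0,0} = 1
G(18) = mex{1,0,3,1,1} = 2
G(19) = mex{2,1,0,2,2} = 3
G(20) = mex{3,2,1,3,3} = 0
G(21) = mex{0,3,2,0,0} = 1
G(22) = mex{1,0,3,1,1} = 2
G(23) = mex{2,1,0,2,2} = 3
G(24) = mex{3,2,1,3,3} = 0
G_B(24) = 0.
Combined Grundy value = 0 ⊕ 0 = 0.
A winning move leaves total XOR = 0, i.e. changes one component's Grundy value g to g ⊕ X where X is the current total.
Stack A: target g' = 0⊕0 = 0, but every legal move changes the Grundy value (mex property), so 0 moves.
Stack B: target g' = 0⊕0 = 0, but every legal move changes the Grundy value (mex property), so 0 moves.

0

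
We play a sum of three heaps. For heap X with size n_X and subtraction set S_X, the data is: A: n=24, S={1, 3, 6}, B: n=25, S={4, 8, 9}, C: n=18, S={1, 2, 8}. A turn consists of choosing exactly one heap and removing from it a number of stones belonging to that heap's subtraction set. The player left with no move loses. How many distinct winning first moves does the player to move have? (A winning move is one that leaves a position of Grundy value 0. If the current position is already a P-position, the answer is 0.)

3

Heap A, S = {1, 3, 6}:
n :  0  1  2  3  4  5  6  7  8  9 10 11 12 13 14 15 16 17 18 19 20 21 22 23 24
G :  0  1  0  1  0  1  2  3  2  0  1  0  1  0  1  2  3  2  0  1  0  1  0  1  2
G_A(24) = 2.
Heap B, S = {4, 8, 9}:
G(0) = 0
G(1) = mex{} = 0
G(2) = mex{} = 0
G(3) = mex{} = 0
G(4) = mex{0} = 1
G(5) = mex{0} = 1
G(6) = mex{0} = 1
G(7) = mex{0} = 1
G(8) = mex{1,0} = 2
G(9) = mex{1,0,0} = 2
G(10) = mex{1,0,0} = 2
G(11) = mex{1,0,0} = 2
G(12) = mex{2,1,0} = 3
G(13) = mex{2,1,1} = 0
G(14) = mex{2,1,1} = 0
G(15) = mex{2,1,1} = 0
G(16) = mex{3,2,1} = 0
G(17) = mex{0,2,2} = 1
G(18) = mex{0,2,2} = 1
G(19) = mex{0,2,2} = 1
G(20) = mex{0,3,2} = 1
G(21) = mex{1,0,3} = 2
G(22) = mex{1,0,0} = 2
G(23) = mex{1,0,0} = 2
G(24) = mex{1,0,0} = 2
G(25) = mex{2,1,0} = 3
G_B(25) = 3.
Heap C, S = {1, 2, 8}:
G(0) = 0
G(1) = mex{0} = 1
G(2) = mex{1,0} = 2
G(3) = mex{2,1} = 0
G(4) = mex{0,2} = 1
G(5) = mex{1,0} = 2
G(6) = mex{2,1} = 0
G(7) = mex{0,2} = 1
G(8) = mex{1,0,0} = 2
G(9) = mex{2,1,1} = 0
G(10) = mex{0,2,2} = 1
G(11) = mex{1,0,0} = 2
G(12) = mex{2,1,1} = 0
G(13) = mex{0,2,2} = 1
G(14) = mex{1,0,0} = 2
G(15) = mex{2,1,1} = 0
G(16) = mex{0,2,2} = 1
G(17) = mex{1,0,0} = 2
G(18) = mex{2,1,1} = 0
G_C(18) = 0.
Combined Grundy value = 2 ⊕ 3 ⊕ 0 = 1.
A winning move leaves total XOR = 0, i.e. changes one component's Grundy value g to g ⊕ X where X is the current total.
Heap A: need g' = 2⊕1 = 3. Options: 24−1→G=1, 24−3→G=1, 24−6→G=0. Hits: 0.
Heap B: need g' = 3⊕1 = 2. Options: 25−4→G=2, 25−8→G=1, 25−9→G=0. Hits: 1.
Heap C: need g' = 0⊕1 = 1. Options: 18−1→G=2, 18−2→G=1, 18−8→G=1. Hits: 2.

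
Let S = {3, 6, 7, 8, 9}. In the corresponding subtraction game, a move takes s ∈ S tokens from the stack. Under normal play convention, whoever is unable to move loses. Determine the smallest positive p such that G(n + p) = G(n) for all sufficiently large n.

12

n :  0  1  2  3  4  5  6  7  8  9 10 11 12 13 14 15 16 17 18 19 20 21 22 23 24 25
G :  0  0  0  1  1  1  2  2  2  3  3  3  0  0  0  1  1  1  2  2  2  3  3  3  0  0
G(n+12) = G(n) holds for n = 0,…,8 (a full window of length max(S) = 9), so the sequence is purely periodic with period 12.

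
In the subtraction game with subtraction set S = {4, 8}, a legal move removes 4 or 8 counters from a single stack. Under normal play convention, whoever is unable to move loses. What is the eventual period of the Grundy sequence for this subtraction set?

n :  0  1  2  3  4  5  6  7  8  9 10 11 12 13 14 15 16 17 18 19 20 21 22 23 24 25
G :  0  0  0  0  1  1  1  1  2  2  2  2  0  0  0  0  1  1  1  1  2  2  2  2  0  0
G(n+12) = G(n) holds for n = 0,…,7 (a full window of length max(S) = 8), so the sequence is purely periodic with period 12.

12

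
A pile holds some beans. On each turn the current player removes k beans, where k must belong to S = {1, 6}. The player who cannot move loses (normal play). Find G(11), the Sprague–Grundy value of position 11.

n :  0  1  2  3  4  5  6  7  8  9 10 11
G :  0  1  0  1  0  1  2  0  1  0  1  0

0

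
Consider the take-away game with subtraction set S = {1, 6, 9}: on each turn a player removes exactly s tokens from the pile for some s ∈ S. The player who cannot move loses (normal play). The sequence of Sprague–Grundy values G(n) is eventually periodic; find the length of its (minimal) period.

n :  0  1  2  3  4  5  6  7  8  9 10 11 12 13 14 15 16 17 18 19 20 21 22 23 24 25 26
G :  0  1  0  1  0  1  2  0  1  2  3  2  0  1  0  1  2  0  1  0  1  2  0  1  0  1  2
From n = 11 onward G(n+5) = G(n); since this holds over max(S) = 9 consecutive positions the period is 5 (pre-period 11).

5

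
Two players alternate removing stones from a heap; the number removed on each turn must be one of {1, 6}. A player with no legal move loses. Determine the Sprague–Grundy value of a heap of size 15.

1

n :  0  1  2  3  4  5  6  7  8  9 10 11 12 13 14 15
G :  0  1  0  1  0  1  2  0  1  0  1  0  1  2  0  1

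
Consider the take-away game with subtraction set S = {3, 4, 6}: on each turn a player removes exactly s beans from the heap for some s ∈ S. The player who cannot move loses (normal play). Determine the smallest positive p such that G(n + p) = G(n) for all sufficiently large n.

n :  0  1  2  3  4  5  6  7  8  9 10 11 12 13 14 15 16 17 18 19
G :  0  0  0  1  1  1  2  2  2  0  0  0  1  1  1  2  2  2  0  0
G(n+9) = G(n) holds for n = 0,…,5 (a full window of length max(S) = 6), so the sequence is purely periodic with period 9.

9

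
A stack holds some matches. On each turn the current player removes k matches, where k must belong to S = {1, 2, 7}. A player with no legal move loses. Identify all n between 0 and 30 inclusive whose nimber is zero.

0, 3, 6, 9, 12, 15, 18, 21, 24, 27, 30

G(0) = 0
G(1) = mex{0} = 1
G(2) = mex{1,0} = 2
G(3) = mex{2,1} = 0
G(4) = mex{0,2} = 1
G(5) = mex{1,0} = 2
G(6) = mex{2,1} = 0
G(7) = mex{0,2,0} = 1
G(8) = mex{1,0,1} = 2
G(9) = mex{2,1,2} = 0
G(10) = mex{0,2,0} = 1
G(11) = mex{1,0,1} = 2
G(12) = mex{2,1,2} = 0
G(13) = mex{0,2,0} = 1
G(14) = mex{1,0,1} = 2
G(15) = mex{2,1,2} = 0
G(16) = mex{0,2,0} = 1
G(17) = mex{1,0,1} = 2
G(18) = mex{2,1,2} = 0
G(19) = mex{0,2,0} = 1
G(20) = mex{1,0,1} = 2
G(21) = mex{2,1,2} = 0
G(22) = mex{0,2,0} = 1
G(23) = mex{1,0,1} = 2
G(24) = mex{2,1,2} = 0
G(25) = mex{0,2,0} = 1
G(26) = mex{1,0,1} = 2
G(27) = mex{2,1,2} = 0
G(28) = mex{0,2,0} = 1
G(29) = mex{1,0,1} = 2
G(30) = mex{2,1,2} = 0
P-positions are exactly the n with G(n) = 0.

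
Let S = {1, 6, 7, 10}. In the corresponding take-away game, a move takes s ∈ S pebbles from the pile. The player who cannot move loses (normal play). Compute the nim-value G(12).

n :  0  1  2  3  4  5  6  7  8  9 10 11 12
G :  0  1  0  1  0  1  2  3  2  3  2  3  4

4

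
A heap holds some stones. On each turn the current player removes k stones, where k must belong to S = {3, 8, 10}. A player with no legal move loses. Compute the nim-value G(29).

3

n :  0  1  2  3  4  5  6  7  8  9 10 11 12 13 14 15 16 17 18 19 20 21 22 23 24 25 26 27 28 29
G :  0  0  0  1  1  1  0  0  2  1  1  3  2  0  2  3  1  3  0  0  0  1  1  1  0  0  2  1  1  3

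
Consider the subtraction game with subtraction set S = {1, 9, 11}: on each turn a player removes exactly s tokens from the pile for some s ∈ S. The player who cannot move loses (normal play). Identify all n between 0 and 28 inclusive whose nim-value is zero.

n :  0  1  2  3  4  5  6  7  8  9 10 11 12 13 14 15 16 17 18 19 20 21 22 23 24 25 26 27 28
G :  0  1  0  1  0  1  0  1  0  1  0  1  0  1  0  1  0  1  0  1  0  1  0  1  0  1  0  1  0
P-positions are exactly the n with G(n) = 0.

0, 2, 4, 6, 8, 10, 12, 14, 16, 18, 20, 22, 24, 26, 28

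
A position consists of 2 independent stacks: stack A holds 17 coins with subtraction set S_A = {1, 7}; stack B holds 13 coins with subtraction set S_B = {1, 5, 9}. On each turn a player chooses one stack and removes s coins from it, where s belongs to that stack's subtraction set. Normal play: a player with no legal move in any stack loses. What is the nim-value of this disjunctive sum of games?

0

Stack A, S = {1, 7}:
G(0) = 0
G(1) = mex{0} = 1
G(2) = mex{1} = 0
G(3) = mex{0} = 1
G(4) = mex{1} = 0
G(5) = mex{0} = 1
G(6) = mex{1} = 0
G(7) = mex{0,0} = 1
G(8) = mex{1,1} = 0
G(9) = mex{0,0} = 1
G(10) = mex{1,1} = 0
G(11) = mex{0,0} = 1
G(12) = mex{1,1} = 0
G(13) = mex{0,0} = 1
G(14) = mex{1,1} = 0
G(15) = mex{0,0} = 1
G(16) = mex{1,1} = 0
G(17) = mex{0,0} = 1
G_A(17) = 1.
Stack B, S = {1, 5, 9}:
n :  0  1  2  3  4  5  6  7  8  9 10 11 12 13
G :  0  1  0  1  0  1  0  1  0  1  0  1  0  1
G_B(13) = 1.
Combined Grundy value = 1 ⊕ 1 = 0.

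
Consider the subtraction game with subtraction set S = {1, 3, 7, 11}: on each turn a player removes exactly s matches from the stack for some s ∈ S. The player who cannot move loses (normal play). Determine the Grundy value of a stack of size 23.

n :  0  1  2  3  4  5  6  7  8  9 10 11 12 13 14 15 16 17 18 19 20 21 22 23
G :  0  1  0  1  0  1  0  1  0  1  0  1  0  1  0  1  0  1  0  1  0  1  0  1

1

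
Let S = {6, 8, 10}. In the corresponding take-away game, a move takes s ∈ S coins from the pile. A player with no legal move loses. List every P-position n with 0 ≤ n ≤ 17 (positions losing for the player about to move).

n :  0  1  2  3  4  5  6  7  8  9 10 11 12 13 14 15 16 17
G :  0  0  0  0  0  0  1  1  1  1  1  1  2  2  2  2  0  0
P-positions are exactly the n with G(n) = 0.

0, 1, 2, 3, 4, 5, 16, 17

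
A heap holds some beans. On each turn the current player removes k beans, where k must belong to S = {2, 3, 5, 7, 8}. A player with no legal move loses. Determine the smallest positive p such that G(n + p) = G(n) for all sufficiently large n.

10

n :  0  1  2  3  4  5  6  7  8  9 10 11 12 13 14 15 16 17 18 19 20 21
G :  0  0  1  1  2  2  3  3  4  4  0  0  1  1  2  2  3  3  4  4  0  0
G(n+10) = G(n) holds for n = 0,…,7 (a full window of length max(S) = 8), so the sequence is purely periodic with period 10.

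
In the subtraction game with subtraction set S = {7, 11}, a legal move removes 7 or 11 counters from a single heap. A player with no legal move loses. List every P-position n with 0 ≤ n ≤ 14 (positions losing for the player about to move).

n :  0  1  2  3  4  5  6  7  8  9 10 11 12 13 14
G :  0  0  0  0  0  0  0  1  1  1  1  1  1  1  2
P-positions are exactly the n with G(n) = 0.

0, 1, 2, 3, 4, 5, 6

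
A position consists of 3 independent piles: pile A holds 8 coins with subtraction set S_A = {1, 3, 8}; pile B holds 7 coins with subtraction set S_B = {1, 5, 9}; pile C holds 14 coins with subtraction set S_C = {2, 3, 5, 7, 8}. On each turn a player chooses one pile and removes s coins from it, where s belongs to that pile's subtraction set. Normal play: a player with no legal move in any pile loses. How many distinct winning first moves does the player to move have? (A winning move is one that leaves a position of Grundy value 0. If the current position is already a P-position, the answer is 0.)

Pile A, S = {1, 3, 8}:
G(0) = 0
G(1) = mex{0} = 1
G(2) = mex{1} = 0
G(3) = mex{0,0} = 1
G(4) = mex{1,1} = 0
G(5) = mex{0,0} = 1
G(6) = mex{1,1} = 0
G(7) = mex{0,0} = 1
G(8) = mex{1,1,0} = 2
G_A(8) = 2.
Pile B, S = {1, 5, 9}:
n : 0 1 2 3 4 5 6 7
G : 0 1 0 1 0 1 0 1
G_B(7) = 1.
Pile C, S = {2, 3, 5, 7, 8}:
G(0) = 0
G(1) = mex{} = 0
G(2) = mex{0} = 1
G(3) = mex{0,0} = 1
G(4) = mex{1,0} = 2
G(5) = mex{1,1,0} = 2
G(6) = mex{2,1,0} = 3
G(7) = mex{2,2,1,0} = 3
G(8) = mex{3,2,1,0,0} = 4
G(9) = mex{3,3,2,1,0} = 4
G(10) = mex{4,3,2,1,1} = 0
G(11) = mex{4,4,3,2,1} = 0
G(12) = mex{0,4,3,2,2} = 1
G(13) = mex{0,0,4,3,2} = 1
G(14) = mex{1,0,4,3,3} = 2
G_C(14) = 2.
Combined Grundy value = 2 ⊕ 1 ⊕ 2 = 1.
A winning move leaves total XOR = 0, i.e. changes one component's Grundy value g to g ⊕ X where X is the current total.
Pile A: need g' = 2⊕1 = 3. Options: 8−1→G=1, 8−3→G=1, 8−8→G=0. Hits: 0.
Pile B: need g' = 1⊕1 = 0. Options: 7−1→G=0, 7−5→G=0. Hits: 2.
Pile C: need g' = 2⊕1 = 3. Options: 14−2→G=1, 14−3→G=0, 14−5→G=4, 14−7→G=3, 14−8→G=3. Hits: 2.

4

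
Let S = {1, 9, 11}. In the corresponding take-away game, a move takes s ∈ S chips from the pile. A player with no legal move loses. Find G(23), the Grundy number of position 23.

n :  0  1  2  3  4  5  6  7  8  9 10 11 12 13 14 15 16 17 18 19 20 21 22 23
G :  0  1  0  1  0  1  0  1  0  1  0  1  0  1  0  1  0  1  0  1  0  1  0  1

1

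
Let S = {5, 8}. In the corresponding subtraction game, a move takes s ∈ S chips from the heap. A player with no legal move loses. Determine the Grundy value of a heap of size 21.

G(0) = 0
G(1) = mex{} = 0
G(2) = mex{} = 0
G(3) = mex{} = 0
G(4) = mex{} = 0
G(5) = mex{0} = 1
G(6) = mex{0} = 1
G(7) = mex{0} = 1
G(8) = mex{0,0} = 1
G(9) = mex{0,0} = 1
G(10) = mex{1,0} = 2
G(11) = mex{1,0} = 2
G(12) = mex{1,0} = 2
G(13) = mex{1,1} = 0
G(14) = mex{1,1} = 0
G(15) = mex{2,1} = 0
G(16) = mex{2,1} = 0
G(17) = mex{2,1} = 0
G(18) = mex{0,2} = 1
G(19) = mex{0,2} = 1
G(20) = mex{0,2} = 1
G(21) = mex{0,0} = 1

1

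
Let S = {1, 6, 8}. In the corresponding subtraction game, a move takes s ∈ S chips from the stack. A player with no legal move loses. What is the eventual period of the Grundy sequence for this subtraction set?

G(0) = 0
G(1) = mex{0} = 1
G(2) = mex{1} = 0
G(3) = mex{0} = 1
G(4) = mex{1} = 0
G(5) = mex{0} = 1
G(6) = mex{1,0} = 2
G(7) = mex{2,1} = 0
G(8) = mex{0,0,0} = 1
G(9) = mex{1,1,1} = 0
G(10) = mex{0,0,0} = 1
G(11) = mex{1,1,1} = 0
G(12) = mex{0,2,0} = 1
G(13) = mex{1,0,1} = 2
G(14) = mex{2,1,2} = 0
G(15) = mex{0,0,0} = 1
G(16) = mex{1,1,1} = 0
G(n+7) = G(n) holds for n = 0,…,7 (a full window of length max(S) = 8), so the sequence is purely periodic with period 7.

7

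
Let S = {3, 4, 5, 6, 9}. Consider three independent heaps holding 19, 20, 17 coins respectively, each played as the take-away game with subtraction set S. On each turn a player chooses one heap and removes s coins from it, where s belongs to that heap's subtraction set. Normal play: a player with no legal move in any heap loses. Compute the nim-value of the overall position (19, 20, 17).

1

All heaps use S = {3, 4, 5, 6, 9}:
n :  0  1  2  3  4  5  6  7  8  9 10 11 12 13 14 15 16 17 18 19 20
G :  0  0  0  1  1  1  2  2  2  3  3  3  0  0  0  1  1  1  2  2  2
Heap A: G(19) = 2.
Heap B: G(20) = 2.
Heap C: G(17) = 1.
Combined Grundy value = 2 ⊕ 2 ⊕ 1 = 1.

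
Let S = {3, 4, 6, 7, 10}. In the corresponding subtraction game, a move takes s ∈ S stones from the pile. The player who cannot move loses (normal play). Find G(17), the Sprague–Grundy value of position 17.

G(0) = 0
G(1) = mex{} = 0
G(2) = mex{} = 0
G(3) = mex{0} = 1
G(4) = mex{0,0} = 1
G(5) = mex{0,0} = 1
G(6) = mex{1,0,0} = 2
G(7) = mex{1,1,0,0} = 2
G(8) = mex{1,1,0,0} = 2
G(9) = mex{2,1,1,0} = 3
G(10) = mex{2,2,1,1,0} = 3
G(11) = mex{2,2,1,1,0} = 3
G(12) = mex{3,2,2,1,0} = 4
G(13) = mex{3,3,2,2,1} = 0
G(14) = mex{3,3,2,2,1} = 0
G(15) = mex{4,3,3,2,1} = 0
G(16) = mex{0,4,3,3,2} = 1
G(17) = mex{0,0,3,3,2} = 1

1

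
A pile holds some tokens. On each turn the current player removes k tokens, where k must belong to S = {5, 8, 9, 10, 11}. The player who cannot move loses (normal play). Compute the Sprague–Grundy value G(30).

2

n :  0  1  2  3  4  5  6  7  8  9 10 11 12 13 14 15 16 17 18 19 20 21 22 23 24 25 26 27 28 29 30
G :  0  0  0  0  0  1  1  1  1  1  2  2  2  2  2  3  0  0  0  0  0  1  1  1  1  1  2  2  2  2  2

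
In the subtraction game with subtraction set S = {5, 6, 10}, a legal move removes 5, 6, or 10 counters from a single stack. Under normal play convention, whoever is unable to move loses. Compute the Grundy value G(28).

G(0) = 0
G(1) = mex{} = 0
G(2) = mex{} = 0
G(3) = mex{} = 0
G(4) = mex{} = 0
G(5) = mex{0} = 1
G(6) = mex{0,0} = 1
G(7) = mex{0,0} = 1
G(8) = mex{0,0} = 1
G(9) = mex{0,0} = 1
G(10) = mex{1,0,0} = 2
G(11) = mex{1,1,0} = 2
G(12) = mex{1,1,0} = 2
G(13) = mex{1,1,0} = 2
G(14) = mex{1,1,0} = 2
G(15) = mex{2,1,1} = 0
G(16) = mex{2,2,1} = 0
G(17) = mex{2,2,1} = 0
G(18) = mex{2,2,1} = 0
G(19) = mex{2,2,1} = 0
G(20) = mex{0,2,2} = 1
G(21) = mex{0,0,2} = 1
G(22) = mex{0,0,2} = 1
G(23) = mex{0,0,2} = 1
G(24) = mex{0,0,2} = 1
G(25) = mex{1,0,0} = 2
G(26) = mex{1,1,0} = 2
G(27) = mex{1,1,0} = 2
G(28) = mex{1,1,0} = 2

2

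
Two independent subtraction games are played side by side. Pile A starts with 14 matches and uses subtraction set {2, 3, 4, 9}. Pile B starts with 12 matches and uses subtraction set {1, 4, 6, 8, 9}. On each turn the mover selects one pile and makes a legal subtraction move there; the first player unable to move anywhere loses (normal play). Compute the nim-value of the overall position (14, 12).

Pile A, S = {2, 3, 4, 9}:
G(0) = 0
G(1) = mex{} = 0
G(2) = mex{0} = 1
G(3) = mex{0,0} = 1
G(4) = mex{1,0,0} = 2
G(5) = mex{1,1,0} = 2
G(6) = mex{2,1,1} = 0
G(7) = mex{2,2,1} = 0
G(8) = mex{0,2,2} = 1
G(9) = mex{0,0,2,0} = 1
G(10) = mex{1,0,0,0} = 2
G(11) = mex{1,1,0,1} = 2
G(12) = mex{2,1,1,1} = 0
G(13) = mex{2,2,1,2} = 0
G(14) = mex{0,2,2,2} = 1
G_A(14) = 1.
Pile B, S = {1, 4, 6, 8, 9}:
n :  0  1  2  3  4  5  6  7  8  9 10 11 12
G :  0  1  0  1  2  0  1  0  1  2  3  2  0
G_B(12) = 0.
Combined Grundy value = 1 ⊕ 0 = 1.

1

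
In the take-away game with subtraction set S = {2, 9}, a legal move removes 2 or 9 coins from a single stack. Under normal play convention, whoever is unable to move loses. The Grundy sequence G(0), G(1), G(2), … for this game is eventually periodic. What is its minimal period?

11

G(0) = 0
G(1) = mex{} = 0
G(2) = mex{0} = 1
G(3) = mex{0} = 1
G(4) = mex{1} = 0
G(5) = mex{1} = 0
G(6) = mex{0} = 1
G(7) = mex{0} = 1
G(8) = mex{1} = 0
G(9) = mex{1,0} = 2
G(10) = mex{0,0} = 1
G(11) = mex{2,1} = 0
G(12) = mex{1,1} = 0
G(13) = mex{0,0} = 1
G(14) = mex{0,0} = 1
G(15) = mex{1,1} = 0
G(16) = mex{1,1} = 0
G(17) = mex{0,0} = 1
G(18) = mex{0,2} = 1
G(19) = mex{1,1} = 0
G(20) = mex{1,0} = 2
G(21) = mex{0,0} = 1
G(22) = mex{2,1} = 0
G(23) = mex{1,1} = 0
G(n+11) = G(n) holds for n = 0,…,8 (a full window of length max(S) = 9), so the sequence is purely periodic with period 11.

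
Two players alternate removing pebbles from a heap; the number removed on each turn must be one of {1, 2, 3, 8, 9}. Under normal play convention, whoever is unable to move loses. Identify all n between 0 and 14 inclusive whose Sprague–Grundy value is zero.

0, 4, 10, 14

G(0) = 0
G(1) = mex{0} = 1
G(2) = mex{1,0} = 2
G(3) = mex{2,1,0} = 3
G(4) = mex{3,2,1} = 0
G(5) = mex{0,3,2} = 1
G(6) = mex{1,0,3} = 2
G(7) = mex{2,1,0} = 3
G(8) = mex{3,2,1,0} = 4
G(9) = mex{4,3,2,1,0} = 5
G(10) = mex{5,4,3,2,1} = 0
G(11) = mex{0,5,4,3,2} = 1
G(12) = mex{1,0,5,0,3} = 2
G(13) = mex{2,1,0,1,0} = 3
G(14) = mex{3,2,1,2,1} = 0
P-positions are exactly the n with G(n) = 0.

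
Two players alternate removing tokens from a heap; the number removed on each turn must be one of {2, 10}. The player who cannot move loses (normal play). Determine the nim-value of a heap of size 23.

n :  0  1  2  3  4  5  6  7  8  9 10 11 12 13 14 15 16 17 18 19 20 21 22 23
G :  0  0  1  1  0  0  1  1  0  0  1  1  0  0  1  1  0  0  1  1  0  0  1  1

1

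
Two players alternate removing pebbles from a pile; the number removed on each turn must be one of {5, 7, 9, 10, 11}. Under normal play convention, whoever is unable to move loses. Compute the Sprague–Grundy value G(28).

2

n :  0  1  2  3  4  5  6  7  8  9 10 11 12 13 14 15 16 17 18 19 20 21 22 23 24 25 26 27 28
G :  0  0  0  0  0  1  1  1  1  1  2  2  2  2  2  3  0  0  0  0  0  1  1  1  1  1  2  2  2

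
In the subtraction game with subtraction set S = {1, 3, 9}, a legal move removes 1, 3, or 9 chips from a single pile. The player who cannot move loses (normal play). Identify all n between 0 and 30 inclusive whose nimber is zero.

G(0) = 0
G(1) = mex{0} = 1
G(2) = mex{1} = 0
G(3) = mex{0,0} = 1
G(4) = mex{1,1} = 0
G(5) = mex{0,0} = 1
G(6) = mex{1,1} = 0
G(7) = mex{0,0} = 1
G(8) = mex{1,1} = 0
G(9) = mex{0,0,0} = 1
G(10) = mex{1,1,1} = 0
G(11) = mex{0,0,0} = 1
G(12) = mex{1,1,1} = 0
G(13) = mex{0,0,0} = 1
G(14) = mex{1,1,1} = 0
G(15) = mex{0,0,0} = 1
G(16) = mex{1,1,1} = 0
G(17) = mex{0,0,0} = 1
G(18) = mex{1,1,1} = 0
G(19) = mex{0,0,0} = 1
G(20) = mex{1,1,1} = 0
G(21) = mex{0,0,0} = 1
G(22) = mex{1,1,1} = 0
G(23) = mex{0,0,0} = 1
G(24) = mex{1,1,1} = 0
G(25) = mex{0,0,0} = 1
G(26) = mex{1,1,1} = 0
G(27) = mex{0,0,0} = 1
G(28) = mex{1,1,1} = 0
G(29) = mex{0,0,0} = 1
G(30) = mex{1,1,1} = 0
P-positions are exactly the n with G(n) = 0.

0, 2, 4, 6, 8, 10, 12, 14, 16, 18, 20, 22, 24, 26, 28, 30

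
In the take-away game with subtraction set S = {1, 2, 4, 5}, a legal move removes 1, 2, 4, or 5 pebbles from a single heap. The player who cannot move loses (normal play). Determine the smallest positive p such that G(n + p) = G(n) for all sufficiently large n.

G(0) = 0
G(1) = mex{0} = 1
G(2) = mex{1,0} = 2
G(3) = mex{2,1} = 0
G(4) = mex{0,2,0} = 1
G(5) = mex{1,0,1,0} = 2
G(6) = mex{2,1,2,1} = 0
G(7) = mex{0,2,0,2} = 1
G(8) = mex{1,0,1,0} = 2
G(9) = mex{2,1,2,1} = 0
G(10) = mex{0,2,0,2} = 1
G(11) = mex{1,0,1,0} = 2
G(12) = mex{2,1,2,1} = 0
G(13) = mex{0,2,0,2} = 1
G(14) = mex{1,0,1,0} = 2
G(n+3) = G(n) holds for n = 0,…,4 (a full window of length max(S) = 5), so the sequence is purely periodic with period 3.

3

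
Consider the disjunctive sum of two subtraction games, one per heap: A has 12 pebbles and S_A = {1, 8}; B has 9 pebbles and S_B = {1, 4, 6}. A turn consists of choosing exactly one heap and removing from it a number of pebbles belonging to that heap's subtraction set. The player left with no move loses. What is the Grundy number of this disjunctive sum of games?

Heap A, S = {1, 8}:
G(0) = 0
G(1) = mex{0} = 1
G(2) = mex{1} = 0
G(3) = mex{0} = 1
G(4) = mex{1} = 0
G(5) = mex{0} = 1
G(6) = mex{1} = 0
G(7) = mex{0} = 1
G(8) = mex{1,0} = 2
G(9) = mex{2,1} = 0
G(10) = mex{0,0} = 1
G(11) = mex{1,1} = 0
G(12) = mex{0,0} = 1
G_A(12) = 1.
Heap B, S = {1, 4, 6}:
G(0) = 0
G(1) = mex{0} = 1
G(2) = mex{1} = 0
G(3) = mex{0} = 1
G(4) = mex{1,0} = 2
G(5) = mex{2,1} = 0
G(6) = mex{0,0,0} = 1
G(7) = mex{1,1,1} = 0
G(8) = mex{0,2,0} = 1
G(9) = mex{1,0,1} = 2
G_B(9) = 2.
Combined Grundy value = 1 ⊕ 2 = 3.

3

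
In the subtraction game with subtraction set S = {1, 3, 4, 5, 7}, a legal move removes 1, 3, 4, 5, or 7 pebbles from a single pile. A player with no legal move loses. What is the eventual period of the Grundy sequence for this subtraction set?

n :  0  1  2  3  4  5  6  7  8  9 10 11 12 13 14 15 16 17
G :  0  1  0  1  2  3  2  3  0  1  0  1  2  3  2  3  0  1
G(n+8) = G(n) holds for n = 0,…,6 (a full window of length max(S) = 7), so the sequence is purely periodic with period 8.

8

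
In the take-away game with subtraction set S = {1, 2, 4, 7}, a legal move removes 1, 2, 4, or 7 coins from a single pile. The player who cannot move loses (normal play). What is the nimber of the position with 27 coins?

0

G(0) = 0
G(1) = mex{0} = 1
G(2) = mex{1,0} = 2
G(3) = mex{2,1} = 0
G(4) = mex{0,2,0} = 1
G(5) = mex{1,0,1} = 2
G(6) = mex{2,1,2} = 0
G(7) = mex{0,2,0,0} = 1
G(8) = mex{1,0,1,1} = 2
G(9) = mex{2,1,2,2} = 0
G(10) = mex{0,2,0,0} = 1
G(11) = mex{1,0,1,1} = 2
G(12) = mex{2,1,2,2} = 0
G(13) = mex{0,2,0,0} = 1
G(14) = mex{1,0,1,1} = 2
G(15) = mex{2,1,2,2} = 0
G(16) = mex{0,2,0,0} = 1
G(17) = mex{1,0,1,1} = 2
G(18) = mex{2,1,2,2} = 0
G(19) = mex{0,2,0,0} = 1
G(20) = mex{1,0,1,1} = 2
G(21) = mex{2,1,2,2} = 0
G(22) = mex{0,2,0,0} = 1
G(23) = mex{1,0,1,1} = 2
G(24) = mex{2,1,2,2} = 0
G(25) = mex{0,2,0,0} = 1
G(26) = mex{1,0,1,1} = 2
G(27) = mex{2,1,2,2} = 0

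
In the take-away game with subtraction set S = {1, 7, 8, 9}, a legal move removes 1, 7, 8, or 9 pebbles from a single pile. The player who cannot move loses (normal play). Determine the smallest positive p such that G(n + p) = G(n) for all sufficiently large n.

G(0) = 0
G(1) = mex{0} = 1
G(2) = mex{1} = 0
G(3) = mex{0} = 1
G(4) = mex{1} = 0
G(5) = mex{0} = 1
G(6) = mex{1} = 0
G(7) = mex{0,0} = 1
G(8) = mex{1,1,0} = 2
G(9) = mex{2,0,1,0} = 3
G(10) = mex{3,1,0,1} = 2
G(11) = mex{2,0,1,0} = 3
G(12) = mex{3,1,0,1} = 2
G(13) = mex{2,0,1,0} = 3
G(14) = mex{3,1,0,1} = 2
G(15) = mex{2,2,1,0} = 3
G(16) = mex{3,3,2,1} = 0
G(17) = mex{0,2,3,2} = 1
G(18) = mex{1,3,2,3} = 0
G(19) = mex{0,2,3,2} = 1
G(20) = mex{1,3,2,3} = 0
G(21) = mex{0,2,3,2} = 1
G(22) = mex{1,3,2,3} = 0
G(23) = mex{0,0,3,2} = 1
G(24) = mex{1,1,0,3} = 2
G(25) = mex{2,0,1,0} = 3
G(26) = mex{3,1,0,1} = 2
G(27) = mex{2,0,1,0} = 3
G(28) = mex{3,1,0,1} = 2
G(29) = mex{2,0,1,0} = 3
G(30) = mex{3,1,0,1} = 2
G(31) = mex{2,2,1,0} = 3
G(32) = mex{3,3,2,1} = 0
G(33) = mex{0,2,3,2} = 1
G(n+16) = G(n) holds for n = 0,…,8 (a full window of length max(S) = 9), so the sequence is purely periodic with period 16.

16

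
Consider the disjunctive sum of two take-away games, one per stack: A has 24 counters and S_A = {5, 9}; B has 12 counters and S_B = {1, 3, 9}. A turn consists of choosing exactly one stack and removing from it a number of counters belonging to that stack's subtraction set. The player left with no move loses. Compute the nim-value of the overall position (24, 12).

Stack A, S = {5, 9}:
n :  0  1  2  3  4  5  6  7  8  9 10 11 12 13 14 15 16 17 18 19 20 21 22 23 24
G :  0  0  0  0  0  1  1  1  1  1  2  2  2  2  0  0  0  0  0  1  1  1  1  1  2
G_A(24) = 2.
Stack B, S = {1, 3, 9}:
n :  0  1  2  3  4  5  6  7  8  9 10 11 12
G :  0  1  0  1  0  1  0  1  0  1  0  1  0
G_B(12) = 0.
Combined Grundy value = 2 ⊕ 0 = 2.

2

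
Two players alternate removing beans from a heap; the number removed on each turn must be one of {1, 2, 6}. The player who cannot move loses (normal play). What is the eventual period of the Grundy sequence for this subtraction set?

n :  0  1  2  3  4  5  6  7  8  9 10 11 12 13 14 15
G :  0  1  2  0  1  2  3  0  1  2  0  1  2  3  0  1
G(n+7) = G(n) holds for n = 0,…,5 (a full window of length max(S) = 6), so the sequence is purely periodic with period 7.

7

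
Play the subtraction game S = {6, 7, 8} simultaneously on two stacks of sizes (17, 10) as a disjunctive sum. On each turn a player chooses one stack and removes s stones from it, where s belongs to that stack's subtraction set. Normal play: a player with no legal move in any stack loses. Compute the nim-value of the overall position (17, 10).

All stacks use S = {6, 7, 8}:
n :  0  1  2  3  4  5  6  7  8  9 10 11 12 13 14 15 16 17
G :  0  0  0  0  0  0  1  1  1  1  1  1  2  2  0  0  0  0
Stack A: G(17) = 0.
Stack B: G(10) = 1.
Combined Grundy value = 0 ⊕ 1 = 1.

1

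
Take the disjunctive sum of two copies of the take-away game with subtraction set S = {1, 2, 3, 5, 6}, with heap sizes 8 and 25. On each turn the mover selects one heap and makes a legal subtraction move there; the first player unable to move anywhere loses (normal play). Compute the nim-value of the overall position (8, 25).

All heaps use S = {1, 2, 3, 5, 6}:
G(0) = 0
G(1) = mex{0} = 1
G(2) = mex{1,0} = 2
G(3) = mex{2,1,0} = 3
G(4) = mex{3,2,1} = 0
G(5) = mex{0,3,2,0} = 1
G(6) = mex{1,0,3,1,0} = 2
G(7) = mex{2,1,0,2,1} = 3
G(8) = mex{3,2,1,3,2} = 0
G(9) = mex{0,3,2,0,3} = 1
G(10) = mex{1,0,3,1,0} = 2
G(11) = mex{2,1,0,2,1} = 3
G(12) = mex{3,2,1,3,2} = 0
G(13) = mex{0,3,2,0,3} = 1
G(14) = mex{1,0,3,1,0} = 2
G(15) = mex{2,1,0,2,1} = 3
G(16) = mex{3,2,1,3,2} = 0
G(17) = mex{0,3,2,0,3} = 1
G(18) = mex{1,0,3,1,0} = 2
G(19) = mex{2,1,0,2,1} = 3
G(20) = mex{3,2,1,3,2} = 0
G(21) = mex{0,3,2,0,3} = 1
G(22) = mex{1,0,3,1,0} = 2
G(23) = mex{2,1,0,2,1} = 3
G(24) = mex{3,2,1,3,2} = 0
G(25) = mex{0,3,2,0,3} = 1
Heap A: G(8) = 0.
Heap B: G(25) = 1.
Combined Grundy value = 0 ⊕ 1 = 1.

1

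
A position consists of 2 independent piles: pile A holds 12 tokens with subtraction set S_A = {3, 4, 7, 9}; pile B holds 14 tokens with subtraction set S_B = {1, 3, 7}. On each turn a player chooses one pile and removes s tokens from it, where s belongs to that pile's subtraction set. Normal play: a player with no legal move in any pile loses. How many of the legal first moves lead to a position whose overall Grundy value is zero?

0

Pile A, S = {3, 4, 7, 9}:
n :  0  1  2  3  4  5  6  7  8  9 10 11 12
G :  0  0  0  1  1  1  2  2  2  3  3  3  0
G_A(12) = 0.
Pile B, S = {1, 3, 7}:
n :  0  1  2  3  4  5  6  7  8  9 10 11 12 13 14
G :  0  1  0  1  0  1  0  1  0  1  0  1  0  1  0
G_B(14) = 0.
Combined Grundy value = 0 ⊕ 0 = 0.
A winning move leaves total XOR = 0, i.e. changes one component's Grundy value g to g ⊕ X where X is the current total.
Pile A: target g' = 0⊕0 = 0, but every legal move changes the Grundy value (mex property), so 0 moves.
Pile B: target g' = 0⊕0 = 0, but every legal move changes the Grundy value (mex property), so 0 moves.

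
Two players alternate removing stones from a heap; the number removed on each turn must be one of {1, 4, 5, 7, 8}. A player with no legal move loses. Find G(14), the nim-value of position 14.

1

n :  0  1  2  3  4  5  6  7  8  9 10 11 12 13 14
G :  0  1  0  1  2  3  2  3  4  5  4  0  1  0  1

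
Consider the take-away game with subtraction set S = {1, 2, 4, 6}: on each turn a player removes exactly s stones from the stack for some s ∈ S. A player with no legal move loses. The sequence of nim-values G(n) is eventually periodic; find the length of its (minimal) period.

n :  0  1  2  3  4  5  6  7  8  9 10 11 12 13 14 15 16 17
G :  0  1  2  0  1  2  3  4  0  1  2  0  1  2  3  4  0  1
G(n+8) = G(n) holds for n = 0,…,5 (a full window of length max(S) = 6), so the sequence is purely periodic with period 8.

8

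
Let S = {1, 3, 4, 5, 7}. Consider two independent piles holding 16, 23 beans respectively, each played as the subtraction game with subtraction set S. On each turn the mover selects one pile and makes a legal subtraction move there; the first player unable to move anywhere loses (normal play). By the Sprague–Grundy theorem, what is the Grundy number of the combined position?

3

All piles use S = {1, 3, 4, 5, 7}:
n :  0  1  2  3  4  5  6  7  8  9 10 11 12 13 14 15 16 17 18 19 20 21 22 23
G :  0  1  0  1  2  3  2  3  0  1  0  1  2  3  2  3  0  1  0  1  2  3  2  3
Pile A: G(16) = 0.
Pile B: G(23) = 3.
Combined Grundy value = 0 ⊕ 3 = 3.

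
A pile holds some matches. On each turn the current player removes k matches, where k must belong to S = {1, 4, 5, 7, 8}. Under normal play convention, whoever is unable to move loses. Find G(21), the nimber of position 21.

n :  0  1  2  3  4  5  6  7  8  9 10 11 12 13 14 15 16 17 18 19 20 21
G :  0  1  0  1  2  3  2  3  4  5  4  0  1  0  1  2  3  2  3  4  5  4

4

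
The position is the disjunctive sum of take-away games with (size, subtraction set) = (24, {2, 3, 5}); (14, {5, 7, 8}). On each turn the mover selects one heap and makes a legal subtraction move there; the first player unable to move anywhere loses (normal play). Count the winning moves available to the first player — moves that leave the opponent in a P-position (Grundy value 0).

5

Heap A, S = {2, 3, 5}:
G(0) = 0
G(1) = mex{} = 0
G(2) = mex{0} = 1
G(3) = mex{0,0} = 1
G(4) = mex{1,0} = 2
G(5) = mex{1,1,0} = 2
G(6) = mex{2,1,0} = 3
G(7) = mex{2,2,1} = 0
G(8) = mex{3,2,1} = 0
G(9) = mex{0,3,2} = 1
G(10) = mex{0,0,2} = 1
G(11) = mex{1,0,3} = 2
G(12) = mex{1,1,0} = 2
G(13) = mex{2,1,0} = 3
G(14) = mex{2,2,1} = 0
G(15) = mex{3,2,1} = 0
G(16) = mex{0,3,2} = 1
G(17) = mex{0,0,2} = 1
G(18) = mex{1,0,3} = 2
G(19) = mex{1,1,0} = 2
G(20) = mex{2,1,0} = 3
G(21) = mex{2,2,1} = 0
G(22) = mex{3,2,1} = 0
G(23) = mex{0,3,2} = 1
G(24) = mex{0,0,2} = 1
G_A(24) = 1.
Heap B, S = {5, 7, 8}:
n :  0  1  2  3  4  5  6  7  8  9 10 11 12 13 14
G :  0  0  0  0  0  1  1  1  1  1  2  2  2  0  0
G_B(14) = 0.
Combined Grundy value = 1 ⊕ 0 = 1.
A winning move leaves total XOR = 0, i.e. changes one component's Grundy value g to g ⊕ X where X is the current total.
Heap A: need g' = 1⊕1 = 0. Options: 24−2→G=0, 24−3→G=0, 24−5→G=2. Hits: 2.
Heap B: need g' = 0⊕1 = 1. Options: 14−5→G=1, 14−7→G=1, 14−8→G=1. Hits: 3.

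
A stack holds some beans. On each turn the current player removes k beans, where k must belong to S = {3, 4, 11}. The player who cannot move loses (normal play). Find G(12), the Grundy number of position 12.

1

n :  0  1  2  3  4  5  6  7  8  9 10 11 12
G :  0  0  0  1  1  1  2  0  0  0  1  1  1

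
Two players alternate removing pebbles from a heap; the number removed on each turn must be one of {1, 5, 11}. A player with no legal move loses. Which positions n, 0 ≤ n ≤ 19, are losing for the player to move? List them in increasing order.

0, 2, 4, 6, 8, 10, 12, 14, 16, 18

n :  0  1  2  3  4  5  6  7  8  9 10 11 12 13 14 15 16 17 18 19
G :  0  1  0  1  0  1  0  1  0  1  0  1  0  1  0  1  0  1  0  1
P-positions are exactly the n with G(n) = 0.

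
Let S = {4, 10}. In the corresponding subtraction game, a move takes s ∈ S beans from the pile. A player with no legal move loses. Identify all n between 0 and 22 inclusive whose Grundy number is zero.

0, 1, 2, 3, 8, 9, 14, 15, 16, 17, 22

n :  0  1  2  3  4  5  6  7  8  9 10 11 12 13 14 15 16 17 18 19 20 21 22
G :  0  0  0  0  1  1  1  1  0  0  2  2  1  1  0  0  0  0  1  1  1  1  0
P-positions are exactly the n with G(n) = 0.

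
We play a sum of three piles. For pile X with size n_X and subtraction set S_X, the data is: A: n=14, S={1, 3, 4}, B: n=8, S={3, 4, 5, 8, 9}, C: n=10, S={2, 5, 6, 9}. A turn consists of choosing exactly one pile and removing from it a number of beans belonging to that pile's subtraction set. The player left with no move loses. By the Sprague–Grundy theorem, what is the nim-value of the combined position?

Pile A, S = {1, 3, 4}:
G(0) = 0
G(1) = mex{0} = 1
G(2) = mex{1} = 0
G(3) = mex{0,0} = 1
G(4) = mex{1,1,0} = 2
G(5) = mex{2,0,1} = 3
G(6) = mex{3,1,0} = 2
G(7) = mex{2,2,1} = 0
G(8) = mex{0,3,2} = 1
G(9) = mex{1,2,3} = 0
G(10) = mex{0,0,2} = 1
G(11) = mex{1,1,0} = 2
G(12) = mex{2,0,1} = 3
G(13) = mex{3,1,0} = 2
G(14) = mex{2,2,1} = 0
G_A(14) = 0.
Pile B, S = {3, 4, 5, 8, 9}:
G(0) = 0
G(1) = mex{} = 0
G(2) = mex{} = 0
G(3) = mex{0} = 1
G(4) = mex{0,0} = 1
G(5) = mex{0,0,0} = 1
G(6) = mex{1,0,0} = 2
G(7) = mex{1,1,0} = 2
G(8) = mex{1,1,1,0} = 2
G_B(8) = 2.
Pile C, S = {2, 5, 6, 9}:
G(0) = 0
G(1) = mex{} = 0
G(2) = mex{0} = 1
G(3) = mex{0} = 1
G(4) = mex{1} = 0
G(5) = mex{1,0} = 2
G(6) = mex{0,0,0} = 1
G(7) = mex{2,1,0} = 3
G(8) = mex{1,1,1} = 0
G(9) = mex{3,0,1,0} = 2
G(10) = mex{0,2,0,0} = 1
G_C(10) = 1.
Combined Grundy value = 0 ⊕ 2 ⊕ 1 = 3.

3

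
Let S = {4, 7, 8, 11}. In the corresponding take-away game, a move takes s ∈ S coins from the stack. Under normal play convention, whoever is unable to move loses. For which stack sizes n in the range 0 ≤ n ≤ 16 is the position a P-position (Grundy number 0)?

n :  0  1  2  3  4  5  6  7  8  9 10 11 12 13 14 15 16
G :  0  0  0  0  1  1  1  1  2  2  2  2  3  3  3  0  0
P-positions are exactly the n with G(n) = 0.

0, 1, 2, 3, 15, 16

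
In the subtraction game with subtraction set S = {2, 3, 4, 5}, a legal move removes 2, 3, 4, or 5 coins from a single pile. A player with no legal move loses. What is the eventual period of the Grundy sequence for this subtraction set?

7

G(0) = 0
G(1) = mex{} = 0
G(2) = mex{0} = 1
G(3) = mex{0,0} = 1
G(4) = mex{1,0,0} = 2
G(5) = mex{1,1,0,0} = 2
G(6) = mex{2,1,1,0} = 3
G(7) = mex{2,2,1,1} = 0
G(8) = mex{3,2,2,1} = 0
G(9) = mex{0,3,2,2} = 1
G(10) = mex{0,0,3,2} = 1
G(11) = mex{1,0,0,3} = 2
G(12) = mex{1,1,0,0} = 2
G(13) = mex{2,1,1,0} = 3
G(14) = mex{2,2,1,1} = 0
G(15) = mex{3,2,2,1} = 0
G(n+7) = G(n) holds for n = 0,…,4 (a full window of length max(S) = 5), so the sequence is purely periodic with period 7.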